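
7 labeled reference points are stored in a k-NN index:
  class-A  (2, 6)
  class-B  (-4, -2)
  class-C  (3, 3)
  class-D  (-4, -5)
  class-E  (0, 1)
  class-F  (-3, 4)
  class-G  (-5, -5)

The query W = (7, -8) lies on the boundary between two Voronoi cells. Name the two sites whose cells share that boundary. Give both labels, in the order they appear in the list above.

class-D and class-E

Squared distances from W to each site:
d²(W, class-A) = (7−2)² + (-8−6)² = 25 + 196 = 221
d²(W, class-B) = (7−(-4))² + (-8−(-2))² = 121 + 36 = 157
d²(W, class-C) = (7−3)² + (-8−3)² = 16 + 121 = 137
d²(W, class-D) = (7−(-4))² + (-8−(-5))² = 121 + 9 = 130
d²(W, class-E) = (7−0)² + (-8−1)² = 49 + 81 = 130
d²(W, class-F) = (7−(-3))² + (-8−4)² = 100 + 144 = 244
d²(W, class-G) = (7−(-5))² + (-8−(-5))² = 144 + 9 = 153
W is equidistant from class-D and class-E (both at squared distance 130), and every other site is strictly farther — so W lies on the class-D–class-E Voronoi edge.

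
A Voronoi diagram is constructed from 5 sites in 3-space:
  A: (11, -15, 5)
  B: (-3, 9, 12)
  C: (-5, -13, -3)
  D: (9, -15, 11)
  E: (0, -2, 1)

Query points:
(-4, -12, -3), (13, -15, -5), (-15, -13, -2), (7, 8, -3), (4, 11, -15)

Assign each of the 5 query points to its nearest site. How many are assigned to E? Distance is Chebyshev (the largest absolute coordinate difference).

2

(-4, -12, -3) — d to each: A:15, B:21, C:1, D:14, E:10 → nearest is C
(13, -15, -5) — d to each: A:10, B:24, C:18, D:16, E:13 → nearest is A
(-15, -13, -2) — d to each: A:26, B:22, C:10, D:24, E:15 → nearest is C
(7, 8, -3) — d to each: A:23, B:15, C:21, D:23, E:10 → nearest is E
(4, 11, -15) — d to each: A:26, B:27, C:24, D:26, E:16 → nearest is E
2 of the 5 points have E as nearest.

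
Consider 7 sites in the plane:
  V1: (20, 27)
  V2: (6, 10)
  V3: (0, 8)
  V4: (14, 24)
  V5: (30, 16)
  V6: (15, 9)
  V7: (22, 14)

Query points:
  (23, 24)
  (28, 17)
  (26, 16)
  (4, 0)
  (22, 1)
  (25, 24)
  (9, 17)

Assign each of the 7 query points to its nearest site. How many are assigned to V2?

(23, 24) — d² to each: V1:18, V2:485, V3:785, V4:81, V5:113, V6:289, V7:101 → nearest is V1
(28, 17) — d² to each: V1:164, V2:533, V3:865, V4:245, V5:5, V6:233, V7:45 → nearest is V5
(26, 16) — d² to each: V1:157, V2:436, V3:740, V4:208, V5:16, V6:170, V7:20 → nearest is V5
(4, 0) — d² to each: V1:985, V2:104, V3:80, V4:676, V5:932, V6:202, V7:520 → nearest is V3
(22, 1) — d² to each: V1:680, V2:337, V3:533, V4:593, V5:289, V6:113, V7:169 → nearest is V6
(25, 24) — d² to each: V1:34, V2:557, V3:881, V4:121, V5:89, V6:325, V7:109 → nearest is V1
(9, 17) — d² to each: V1:221, V2:58, V3:162, V4:74, V5:442, V6:100, V7:178 → nearest is V2
1 of the 7 points has V2 as nearest.

1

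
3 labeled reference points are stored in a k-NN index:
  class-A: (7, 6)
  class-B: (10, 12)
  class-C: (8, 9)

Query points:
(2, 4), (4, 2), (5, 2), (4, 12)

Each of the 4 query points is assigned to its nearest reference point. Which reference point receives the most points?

class-A

(2, 4) — d² to each: class-A:29, class-B:128, class-C:61 → nearest is class-A
(4, 2) — d² to each: class-A:25, class-B:136, class-C:65 → nearest is class-A
(5, 2) — d² to each: class-A:20, class-B:125, class-C:58 → nearest is class-A
(4, 12) — d² to each: class-A:45, class-B:36, class-C:25 → nearest is class-C
Tally — class-A:3, class-C:1. class-A captures the most (3).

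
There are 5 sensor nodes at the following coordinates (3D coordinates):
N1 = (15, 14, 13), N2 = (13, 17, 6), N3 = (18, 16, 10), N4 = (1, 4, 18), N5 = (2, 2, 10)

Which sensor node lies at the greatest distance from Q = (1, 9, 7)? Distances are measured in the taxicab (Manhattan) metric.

N3

d(Q,N1) = 14 + 5 + 6 = 25
d(Q,N2) = 12 + 8 + 1 = 21
d(Q,N3) = 17 + 7 + 3 = 27
d(Q,N4) = 0 + 5 + 11 = 16
d(Q,N5) = 1 + 7 + 3 = 11
The largest is to N3.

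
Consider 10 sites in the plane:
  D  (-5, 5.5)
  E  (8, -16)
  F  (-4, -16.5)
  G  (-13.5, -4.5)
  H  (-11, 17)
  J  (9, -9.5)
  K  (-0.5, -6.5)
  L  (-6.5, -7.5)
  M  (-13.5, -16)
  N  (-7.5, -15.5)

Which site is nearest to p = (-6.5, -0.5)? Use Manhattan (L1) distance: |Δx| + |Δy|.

d(p,D) = 1.5 + 6 = 7.5
d(p,E) = 14.5 + 15.5 = 30
d(p,F) = 2.5 + 16 = 18.5
d(p,G) = 7 + 4 = 11
d(p,H) = 4.5 + 17.5 = 22
d(p,J) = 15.5 + 9 = 24.5
d(p,K) = 6 + 6 = 12
d(p,L) = 0 + 7 = 7
d(p,M) = 7 + 15.5 = 22.5
d(p,N) = 1 + 15 = 16
Minimum is at L.

L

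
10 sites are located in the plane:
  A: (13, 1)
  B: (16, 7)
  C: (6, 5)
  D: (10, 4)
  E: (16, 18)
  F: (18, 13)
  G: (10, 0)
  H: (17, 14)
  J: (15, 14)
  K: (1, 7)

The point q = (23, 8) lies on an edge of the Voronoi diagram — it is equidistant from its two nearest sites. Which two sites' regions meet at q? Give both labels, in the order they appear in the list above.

B and F

Squared distances from q to each site:
|qA|² = (23−13)² + (8−1)² = 100 + 49 = 149
|qB|² = (23−16)² + (8−7)² = 49 + 1 = 50
|qC|² = (23−6)² + (8−5)² = 289 + 9 = 298
|qD|² = (23−10)² + (8−4)² = 169 + 16 = 185
|qE|² = (23−16)² + (8−18)² = 49 + 100 = 149
|qF|² = (23−18)² + (8−13)² = 25 + 25 = 50
|qG|² = (23−10)² + (8−0)² = 169 + 64 = 233
|qH|² = (23−17)² + (8−14)² = 36 + 36 = 72
|qJ|² = (23−15)² + (8−14)² = 64 + 36 = 100
|qK|² = (23−1)² + (8−7)² = 484 + 1 = 485
q is equidistant from B and F (both at squared distance 50), and every other site is strictly farther — so q lies on the B–F Voronoi edge.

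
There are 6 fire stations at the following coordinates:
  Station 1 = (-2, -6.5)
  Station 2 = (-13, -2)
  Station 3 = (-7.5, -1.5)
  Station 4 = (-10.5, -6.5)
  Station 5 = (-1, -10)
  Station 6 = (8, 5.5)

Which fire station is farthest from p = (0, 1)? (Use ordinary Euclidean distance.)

Station 2

Compare squared distances (the ordering matches that of the actual distances):
d²(p, Station 1) = (0−(-2))² + (1−(-6.5))² = 4 + 56.25 = 60.25
d²(p, Station 2) = (0−(-13))² + (1−(-2))² = 169 + 9 = 178
d²(p, Station 3) = (0−(-7.5))² + (1−(-1.5))² = 56.25 + 6.25 = 62.5
d²(p, Station 4) = (0−(-10.5))² + (1−(-6.5))² = 110.25 + 56.25 = 166.5
d²(p, Station 5) = (0−(-1))² + (1−(-10))² = 1 + 121 = 122
d²(p, Station 6) = (0−8)² + (1−5.5)² = 64 + 20.25 = 84.25
The largest is to Station 2.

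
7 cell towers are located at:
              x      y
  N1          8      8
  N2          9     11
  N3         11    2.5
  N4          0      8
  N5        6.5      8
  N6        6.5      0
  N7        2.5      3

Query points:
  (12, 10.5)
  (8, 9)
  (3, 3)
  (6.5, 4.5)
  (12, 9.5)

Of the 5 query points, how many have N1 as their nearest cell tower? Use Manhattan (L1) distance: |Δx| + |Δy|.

(12, 10.5) — d to each: N1:6.5, N2:3.5, N3:9, N4:14.5, N5:8, N6:16, N7:17 → nearest is N2
(8, 9) — d to each: N1:1, N2:3, N3:9.5, N4:9, N5:2.5, N6:10.5, N7:11.5 → nearest is N1
(3, 3) — d to each: N1:10, N2:14, N3:8.5, N4:8, N5:8.5, N6:6.5, N7:0.5 → nearest is N7
(6.5, 4.5) — d to each: N1:5, N2:9, N3:6.5, N4:10, N5:3.5, N6:4.5, N7:5.5 → nearest is N5
(12, 9.5) — d to each: N1:5.5, N2:4.5, N3:8, N4:13.5, N5:7, N6:15, N7:16 → nearest is N2
1 of the 5 points has N1 as nearest.

1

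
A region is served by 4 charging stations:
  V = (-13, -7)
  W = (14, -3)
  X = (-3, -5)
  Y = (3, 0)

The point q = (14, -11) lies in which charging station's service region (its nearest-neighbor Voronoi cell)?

Compare squared distances (the ordering matches that of the actual distances):
|qV|² = 729 + 16 = 745
|qW|² = 0 + 64 = 64
|qX|² = 289 + 36 = 325
|qY|² = 121 + 121 = 242
W is nearest.

W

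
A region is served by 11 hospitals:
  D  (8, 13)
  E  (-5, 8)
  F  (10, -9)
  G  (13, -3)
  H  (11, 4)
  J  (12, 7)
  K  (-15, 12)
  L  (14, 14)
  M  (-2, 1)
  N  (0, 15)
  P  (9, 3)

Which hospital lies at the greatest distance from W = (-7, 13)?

F

Since √ is increasing, it suffices to compare squared distances:
|WD|² = (-7−8)² + (13−13)² = 225 + 0 = 225
|WE|² = (-7−(-5))² + (13−8)² = 4 + 25 = 29
|WF|² = (-7−10)² + (13−(-9))² = 289 + 484 = 773
|WG|² = (-7−13)² + (13−(-3))² = 400 + 256 = 656
|WH|² = (-7−11)² + (13−4)² = 324 + 81 = 405
|WJ|² = (-7−12)² + (13−7)² = 361 + 36 = 397
|WK|² = (-7−(-15))² + (13−12)² = 64 + 1 = 65
|WL|² = (-7−14)² + (13−14)² = 441 + 1 = 442
|WM|² = (-7−(-2))² + (13−1)² = 25 + 144 = 169
|WN|² = (-7−0)² + (13−15)² = 49 + 4 = 53
|WP|² = (-7−9)² + (13−3)² = 256 + 100 = 356
The largest is to F.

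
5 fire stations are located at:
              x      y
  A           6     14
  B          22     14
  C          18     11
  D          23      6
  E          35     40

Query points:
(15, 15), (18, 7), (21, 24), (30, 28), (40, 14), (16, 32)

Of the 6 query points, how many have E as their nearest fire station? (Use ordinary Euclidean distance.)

(15, 15) — d² to each: A:82, B:50, C:25, D:145, E:1025 → nearest is C
(18, 7) — d² to each: A:193, B:65, C:16, D:26, E:1378 → nearest is C
(21, 24) — d² to each: A:325, B:101, C:178, D:328, E:452 → nearest is B
(30, 28) — d² to each: A:772, B:260, C:433, D:533, E:169 → nearest is E
(40, 14) — d² to each: A:1156, B:324, C:493, D:353, E:701 → nearest is B
(16, 32) — d² to each: A:424, B:360, C:445, D:725, E:425 → nearest is B
1 of the 6 points has E as nearest.

1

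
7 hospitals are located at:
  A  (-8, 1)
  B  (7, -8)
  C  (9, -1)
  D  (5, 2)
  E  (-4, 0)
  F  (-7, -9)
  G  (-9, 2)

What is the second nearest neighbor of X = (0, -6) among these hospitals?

Compare squared distances (the ordering matches that of the actual distances):
|XA|² = (0−(-8))² + (-6−1)² = 64 + 49 = 113
|XB|² = (0−7)² + (-6−(-8))² = 49 + 4 = 53
|XC|² = (0−9)² + (-6−(-1))² = 81 + 25 = 106
|XD|² = (0−5)² + (-6−2)² = 25 + 64 = 89
|XE|² = (0−(-4))² + (-6−0)² = 16 + 36 = 52
|XF|² = (0−(-7))² + (-6−(-9))² = 49 + 9 = 58
|XG|² = (0−(-9))² + (-6−2)² = 81 + 64 = 145
Sorted ascending: E, B, F, … — the second-nearest is B.

B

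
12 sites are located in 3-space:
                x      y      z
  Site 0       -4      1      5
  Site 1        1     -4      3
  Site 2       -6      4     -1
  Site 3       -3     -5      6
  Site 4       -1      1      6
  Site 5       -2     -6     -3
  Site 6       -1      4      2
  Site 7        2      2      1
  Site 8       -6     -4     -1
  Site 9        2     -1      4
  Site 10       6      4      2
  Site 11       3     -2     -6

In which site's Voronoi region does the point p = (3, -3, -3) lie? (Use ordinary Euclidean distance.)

Site 11

Since √ is increasing, it suffices to compare squared distances:
d²(p, Site 0) = (3−(-4))² + (-3−1)² + (-3−5)² = 49 + 16 + 64 = 129
d²(p, Site 1) = (3−1)² + (-3−(-4))² + (-3−3)² = 4 + 1 + 36 = 41
d²(p, Site 2) = (3−(-6))² + (-3−4)² + (-3−(-1))² = 81 + 49 + 4 = 134
d²(p, Site 3) = (3−(-3))² + (-3−(-5))² + (-3−6)² = 36 + 4 + 81 = 121
d²(p, Site 4) = (3−(-1))² + (-3−1)² + (-3−6)² = 16 + 16 + 81 = 113
d²(p, Site 5) = (3−(-2))² + (-3−(-6))² + (-3−(-3))² = 25 + 9 + 0 = 34
d²(p, Site 6) = (3−(-1))² + (-3−4)² + (-3−2)² = 16 + 49 + 25 = 90
d²(p, Site 7) = (3−2)² + (-3−2)² + (-3−1)² = 1 + 25 + 16 = 42
d²(p, Site 8) = (3−(-6))² + (-3−(-4))² + (-3−(-1))² = 81 + 1 + 4 = 86
d²(p, Site 9) = (3−2)² + (-3−(-1))² + (-3−4)² = 1 + 4 + 49 = 54
d²(p, Site 10) = (3−6)² + (-3−4)² + (-3−2)² = 9 + 49 + 25 = 83
d²(p, Site 11) = (3−3)² + (-3−(-2))² + (-3−(-6))² = 0 + 1 + 9 = 10
Site 11 is nearest.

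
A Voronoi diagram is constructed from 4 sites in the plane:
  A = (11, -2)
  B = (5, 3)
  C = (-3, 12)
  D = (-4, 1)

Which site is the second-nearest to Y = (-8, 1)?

C

Squared Euclidean distances:
|YA|² = (-8−11)² + (1−(-2))² = 361 + 9 = 370
|YB|² = (-8−5)² + (1−3)² = 169 + 4 = 173
|YC|² = (-8−(-3))² + (1−12)² = 25 + 121 = 146
|YD|² = (-8−(-4))² + (1−1)² = 16 + 0 = 16
Sorted ascending: D, C, B, … — the second-nearest is C.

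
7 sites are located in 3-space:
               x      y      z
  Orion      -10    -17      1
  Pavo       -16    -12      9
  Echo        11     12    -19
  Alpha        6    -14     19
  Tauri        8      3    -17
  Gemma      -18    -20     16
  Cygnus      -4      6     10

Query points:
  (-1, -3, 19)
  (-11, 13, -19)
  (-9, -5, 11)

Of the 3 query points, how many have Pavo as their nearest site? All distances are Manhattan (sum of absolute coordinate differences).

(-1, -3, 19) — d to each: Orion:41, Pavo:34, Echo:65, Alpha:18, Tauri:51, Gemma:37, Cygnus:21 → nearest is Alpha
(-11, 13, -19) — d to each: Orion:51, Pavo:58, Echo:23, Alpha:82, Tauri:31, Gemma:75, Cygnus:43 → nearest is Echo
(-9, -5, 11) — d to each: Orion:23, Pavo:16, Echo:67, Alpha:32, Tauri:53, Gemma:29, Cygnus:17 → nearest is Pavo
1 of the 3 points has Pavo as nearest.

1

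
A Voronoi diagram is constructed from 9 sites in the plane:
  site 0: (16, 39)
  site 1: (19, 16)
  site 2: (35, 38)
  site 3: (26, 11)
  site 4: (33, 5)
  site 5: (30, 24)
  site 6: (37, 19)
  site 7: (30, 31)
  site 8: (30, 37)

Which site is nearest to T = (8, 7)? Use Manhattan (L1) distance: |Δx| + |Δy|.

d(T, site 0) = 8 + 32 = 40
d(T, site 1) = 11 + 9 = 20
d(T, site 2) = 27 + 31 = 58
d(T, site 3) = 18 + 4 = 22
d(T, site 4) = 25 + 2 = 27
d(T, site 5) = 22 + 17 = 39
d(T, site 6) = 29 + 12 = 41
d(T, site 7) = 22 + 24 = 46
d(T, site 8) = 22 + 30 = 52
Minimum is at site 1.

site 1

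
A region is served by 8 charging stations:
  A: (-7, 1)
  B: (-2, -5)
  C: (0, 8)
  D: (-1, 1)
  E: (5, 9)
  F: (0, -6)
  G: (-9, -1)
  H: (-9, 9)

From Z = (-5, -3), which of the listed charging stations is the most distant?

Squared Euclidean distances:
|ZA|² = (-5−(-7))² + (-3−1)² = 4 + 16 = 20
|ZB|² = (-5−(-2))² + (-3−(-5))² = 9 + 4 = 13
|ZC|² = (-5−0)² + (-3−8)² = 25 + 121 = 146
|ZD|² = (-5−(-1))² + (-3−1)² = 16 + 16 = 32
|ZE|² = (-5−5)² + (-3−9)² = 100 + 144 = 244
|ZF|² = (-5−0)² + (-3−(-6))² = 25 + 9 = 34
|ZG|² = (-5−(-9))² + (-3−(-1))² = 16 + 4 = 20
|ZH|² = (-5−(-9))² + (-3−9)² = 16 + 144 = 160
The largest is to E.

E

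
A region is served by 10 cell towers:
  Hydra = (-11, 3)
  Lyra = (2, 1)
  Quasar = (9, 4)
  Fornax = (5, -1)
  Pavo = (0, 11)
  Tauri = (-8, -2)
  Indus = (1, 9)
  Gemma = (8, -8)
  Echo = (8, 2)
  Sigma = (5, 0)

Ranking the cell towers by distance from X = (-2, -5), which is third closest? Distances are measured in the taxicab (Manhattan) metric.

d(X, Hydra) = |-2−(-11)| + |-5−3| = 9 + 8 = 17
d(X, Lyra) = |-2−2| + |-5−1| = 4 + 6 = 10
d(X, Quasar) = |-2−9| + |-5−4| = 11 + 9 = 20
d(X, Fornax) = |-2−5| + |-5−(-1)| = 7 + 4 = 11
d(X, Pavo) = |-2−0| + |-5−11| = 2 + 16 = 18
d(X, Tauri) = |-2−(-8)| + |-5−(-2)| = 6 + 3 = 9
d(X, Indus) = |-2−1| + |-5−9| = 3 + 14 = 17
d(X, Gemma) = |-2−8| + |-5−(-8)| = 10 + 3 = 13
d(X, Echo) = |-2−8| + |-5−2| = 10 + 7 = 17
d(X, Sigma) = |-2−5| + |-5−0| = 7 + 5 = 12
Sorted ascending: Tauri, Lyra, Fornax, Sigma, … — the third-nearest is Fornax.

Fornax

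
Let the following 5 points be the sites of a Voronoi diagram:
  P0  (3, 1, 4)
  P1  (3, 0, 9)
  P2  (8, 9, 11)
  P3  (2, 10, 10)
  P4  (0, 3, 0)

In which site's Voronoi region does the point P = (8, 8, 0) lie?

P4

Compare squared distances (the ordering matches that of the actual distances):
|PP0|² = (8−3)² + (8−1)² + (0−4)² = 25 + 49 + 16 = 90
|PP1|² = (8−3)² + (8−0)² + (0−9)² = 25 + 64 + 81 = 170
|PP2|² = (8−8)² + (8−9)² + (0−11)² = 0 + 1 + 121 = 122
|PP3|² = (8−2)² + (8−10)² + (0−10)² = 36 + 4 + 100 = 140
|PP4|² = (8−0)² + (8−3)² + (0−0)² = 64 + 25 + 0 = 89
P4 is nearest.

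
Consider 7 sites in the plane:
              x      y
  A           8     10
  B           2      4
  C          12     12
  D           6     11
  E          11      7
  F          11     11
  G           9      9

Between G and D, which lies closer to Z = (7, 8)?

Compare squared distances:
|ZG|² = (7−9)² + (8−9)² = 4 + 1 = 5
|ZD|² = (7−6)² + (8−11)² = 1 + 9 = 10
5 < 10, so G is closer.

G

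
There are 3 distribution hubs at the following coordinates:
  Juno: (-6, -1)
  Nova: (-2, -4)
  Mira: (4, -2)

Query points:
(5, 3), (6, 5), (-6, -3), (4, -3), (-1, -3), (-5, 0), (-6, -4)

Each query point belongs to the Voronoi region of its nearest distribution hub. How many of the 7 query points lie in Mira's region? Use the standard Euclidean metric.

(5, 3) — d² to each: Juno:137, Nova:98, Mira:26 → nearest is Mira
(6, 5) — d² to each: Juno:180, Nova:145, Mira:53 → nearest is Mira
(-6, -3) — d² to each: Juno:4, Nova:17, Mira:101 → nearest is Juno
(4, -3) — d² to each: Juno:104, Nova:37, Mira:1 → nearest is Mira
(-1, -3) — d² to each: Juno:29, Nova:2, Mira:26 → nearest is Nova
(-5, 0) — d² to each: Juno:2, Nova:25, Mira:85 → nearest is Juno
(-6, -4) — d² to each: Juno:9, Nova:16, Mira:104 → nearest is Juno
3 of the 7 points have Mira as nearest.

3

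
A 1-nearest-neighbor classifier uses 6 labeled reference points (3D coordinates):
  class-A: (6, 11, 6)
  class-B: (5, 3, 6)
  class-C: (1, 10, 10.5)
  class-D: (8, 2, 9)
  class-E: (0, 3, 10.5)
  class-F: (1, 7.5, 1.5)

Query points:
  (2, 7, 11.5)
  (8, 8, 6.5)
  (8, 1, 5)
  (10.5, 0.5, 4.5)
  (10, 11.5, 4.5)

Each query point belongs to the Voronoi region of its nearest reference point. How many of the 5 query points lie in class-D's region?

(2, 7, 11.5) — d² to each: class-A:62.25, class-B:55.25, class-C:11, class-D:67.25, class-E:21, class-F:101.25 → nearest is class-C
(8, 8, 6.5) — d² to each: class-A:13.25, class-B:34.25, class-C:69, class-D:42.25, class-E:105, class-F:74.25 → nearest is class-A
(8, 1, 5) — d² to each: class-A:105, class-B:14, class-C:160.25, class-D:17, class-E:98.25, class-F:103.5 → nearest is class-B
(10.5, 0.5, 4.5) — d² to each: class-A:132.75, class-B:38.75, class-C:216.5, class-D:28.75, class-E:152.5, class-F:148.25 → nearest is class-D
(10, 11.5, 4.5) — d² to each: class-A:18.5, class-B:99.5, class-C:119.25, class-D:114.5, class-E:208.25, class-F:106 → nearest is class-A
1 of the 5 points has class-D as nearest.

1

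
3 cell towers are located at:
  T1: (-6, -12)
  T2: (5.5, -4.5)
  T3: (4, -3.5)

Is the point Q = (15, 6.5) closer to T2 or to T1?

T2

Compare squared distances:
|QT2|² = (15−5.5)² + (6.5−(-4.5))² = 90.25 + 121 = 211.25
|QT1|² = (15−(-6))² + (6.5−(-12))² = 441 + 342.25 = 783.25
211.25 < 783.25, so T2 is closer.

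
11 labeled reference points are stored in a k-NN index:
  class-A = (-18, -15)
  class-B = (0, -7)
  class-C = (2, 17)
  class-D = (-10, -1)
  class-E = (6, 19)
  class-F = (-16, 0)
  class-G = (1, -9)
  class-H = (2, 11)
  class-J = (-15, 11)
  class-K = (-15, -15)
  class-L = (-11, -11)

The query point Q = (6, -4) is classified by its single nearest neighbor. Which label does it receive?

Since √ is increasing, it suffices to compare squared distances:
d²(Q, class-A) = (6−(-18))² + (-4−(-15))² = 576 + 121 = 697
d²(Q, class-B) = (6−0)² + (-4−(-7))² = 36 + 9 = 45
d²(Q, class-C) = (6−2)² + (-4−17)² = 16 + 441 = 457
d²(Q, class-D) = (6−(-10))² + (-4−(-1))² = 256 + 9 = 265
d²(Q, class-E) = (6−6)² + (-4−19)² = 0 + 529 = 529
d²(Q, class-F) = (6−(-16))² + (-4−0)² = 484 + 16 = 500
d²(Q, class-G) = (6−1)² + (-4−(-9))² = 25 + 25 = 50
d²(Q, class-H) = (6−2)² + (-4−11)² = 16 + 225 = 241
d²(Q, class-J) = (6−(-15))² + (-4−11)² = 441 + 225 = 666
d²(Q, class-K) = (6−(-15))² + (-4−(-15))² = 441 + 121 = 562
d²(Q, class-L) = (6−(-11))² + (-4−(-11))² = 289 + 49 = 338
class-B is nearest.

class-B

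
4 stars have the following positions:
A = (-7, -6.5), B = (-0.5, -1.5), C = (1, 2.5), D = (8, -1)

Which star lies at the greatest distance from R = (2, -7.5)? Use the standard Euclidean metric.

C

Compare squared distances (the ordering matches that of the actual distances):
|RA|² = (2−(-7))² + (-7.5−(-6.5))² = 81 + 1 = 82
|RB|² = (2−(-0.5))² + (-7.5−(-1.5))² = 6.25 + 36 = 42.25
|RC|² = (2−1)² + (-7.5−2.5)² = 1 + 100 = 101
|RD|² = (2−8)² + (-7.5−(-1))² = 36 + 42.25 = 78.25
The largest is to C.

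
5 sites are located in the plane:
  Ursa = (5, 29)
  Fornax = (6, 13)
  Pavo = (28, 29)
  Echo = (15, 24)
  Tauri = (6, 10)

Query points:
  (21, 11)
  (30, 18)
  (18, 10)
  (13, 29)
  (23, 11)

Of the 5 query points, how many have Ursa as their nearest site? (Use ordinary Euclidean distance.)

0

(21, 11) — d² to each: Ursa:580, Fornax:229, Pavo:373, Echo:205, Tauri:226 → nearest is Echo
(30, 18) — d² to each: Ursa:746, Fornax:601, Pavo:125, Echo:261, Tauri:640 → nearest is Pavo
(18, 10) — d² to each: Ursa:530, Fornax:153, Pavo:461, Echo:205, Tauri:144 → nearest is Tauri
(13, 29) — d² to each: Ursa:64, Fornax:305, Pavo:225, Echo:29, Tauri:410 → nearest is Echo
(23, 11) — d² to each: Ursa:648, Fornax:293, Pavo:349, Echo:233, Tauri:290 → nearest is Echo
0 of the 5 points have Ursa as nearest.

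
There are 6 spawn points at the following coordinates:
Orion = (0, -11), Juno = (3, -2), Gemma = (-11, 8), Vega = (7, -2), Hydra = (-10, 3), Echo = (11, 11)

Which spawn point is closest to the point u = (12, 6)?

Since √ is increasing, it suffices to compare squared distances:
d²(u, Orion) = (12−0)² + (6−(-11))² = 144 + 289 = 433
d²(u, Juno) = (12−3)² + (6−(-2))² = 81 + 64 = 145
d²(u, Gemma) = (12−(-11))² + (6−8)² = 529 + 4 = 533
d²(u, Vega) = (12−7)² + (6−(-2))² = 25 + 64 = 89
d²(u, Hydra) = (12−(-10))² + (6−3)² = 484 + 9 = 493
d²(u, Echo) = (12−11)² + (6−11)² = 1 + 25 = 26
The smallest is to Echo, so u lies in the Voronoi region of Echo.

Echo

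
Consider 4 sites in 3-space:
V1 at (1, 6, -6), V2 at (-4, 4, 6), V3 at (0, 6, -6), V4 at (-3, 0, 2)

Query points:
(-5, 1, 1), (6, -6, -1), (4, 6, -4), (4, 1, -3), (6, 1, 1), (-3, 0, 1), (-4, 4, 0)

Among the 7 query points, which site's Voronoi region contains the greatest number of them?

V4

(-5, 1, 1) — d² to each: V1:110, V2:35, V3:99, V4:6 → nearest is V4
(6, -6, -1) — d² to each: V1:194, V2:249, V3:205, V4:126 → nearest is V4
(4, 6, -4) — d² to each: V1:13, V2:168, V3:20, V4:121 → nearest is V1
(4, 1, -3) — d² to each: V1:43, V2:154, V3:50, V4:75 → nearest is V1
(6, 1, 1) — d² to each: V1:99, V2:134, V3:110, V4:83 → nearest is V4
(-3, 0, 1) — d² to each: V1:101, V2:42, V3:94, V4:1 → nearest is V4
(-4, 4, 0) — d² to each: V1:65, V2:36, V3:56, V4:21 → nearest is V4
Tally — V1:2, V4:5. V4 captures the most (5).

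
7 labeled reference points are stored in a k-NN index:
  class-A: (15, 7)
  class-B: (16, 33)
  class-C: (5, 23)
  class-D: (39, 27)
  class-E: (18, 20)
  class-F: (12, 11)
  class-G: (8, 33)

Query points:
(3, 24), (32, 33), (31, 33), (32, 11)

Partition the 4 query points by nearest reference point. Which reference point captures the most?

class-D

(3, 24) — d² to each: class-A:433, class-B:250, class-C:5, class-D:1305, class-E:241, class-F:250, class-G:106 → nearest is class-C
(32, 33) — d² to each: class-A:965, class-B:256, class-C:829, class-D:85, class-E:365, class-F:884, class-G:576 → nearest is class-D
(31, 33) — d² to each: class-A:932, class-B:225, class-C:776, class-D:100, class-E:338, class-F:845, class-G:529 → nearest is class-D
(32, 11) — d² to each: class-A:305, class-B:740, class-C:873, class-D:305, class-E:277, class-F:400, class-G:1060 → nearest is class-E
Tally — class-C:1, class-D:2, class-E:1. class-D captures the most (2).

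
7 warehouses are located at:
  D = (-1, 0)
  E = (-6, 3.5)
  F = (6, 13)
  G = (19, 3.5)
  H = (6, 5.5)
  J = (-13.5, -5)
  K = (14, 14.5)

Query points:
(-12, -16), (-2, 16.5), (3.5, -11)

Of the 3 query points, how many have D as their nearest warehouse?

(-12, -16) — d² to each: D:377, E:416.25, F:1165, G:1341.25, H:786.25, J:123.25, K:1606.25 → nearest is J
(-2, 16.5) — d² to each: D:273.25, E:185, F:76.25, G:610, H:185, J:594.5, K:260 → nearest is F
(3.5, -11) — d² to each: D:141.25, E:300.5, F:582.25, G:450.5, H:278.5, J:325, K:760.5 → nearest is D
1 of the 3 points has D as nearest.

1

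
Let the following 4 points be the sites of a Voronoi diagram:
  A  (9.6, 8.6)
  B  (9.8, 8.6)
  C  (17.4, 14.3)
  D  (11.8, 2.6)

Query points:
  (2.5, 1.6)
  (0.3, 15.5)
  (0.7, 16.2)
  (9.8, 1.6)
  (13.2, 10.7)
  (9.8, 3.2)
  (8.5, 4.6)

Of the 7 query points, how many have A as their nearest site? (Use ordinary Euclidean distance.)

(2.5, 1.6) — d² to each: A:99.41, B:102.29, C:383.3, D:87.49 → nearest is D
(0.3, 15.5) — d² to each: A:134.1, B:137.86, C:293.85, D:298.66 → nearest is A
(0.7, 16.2) — d² to each: A:136.97, B:140.57, C:282.5, D:308.17 → nearest is A
(9.8, 1.6) — d² to each: A:49.04, B:49, C:219.05, D:5 → nearest is D
(13.2, 10.7) — d² to each: A:17.37, B:15.97, C:30.6, D:67.57 → nearest is B
(9.8, 3.2) — d² to each: A:29.2, B:29.16, C:180.97, D:4.36 → nearest is D
(8.5, 4.6) — d² to each: A:17.21, B:17.69, C:173.3, D:14.89 → nearest is D
2 of the 7 points have A as nearest.

2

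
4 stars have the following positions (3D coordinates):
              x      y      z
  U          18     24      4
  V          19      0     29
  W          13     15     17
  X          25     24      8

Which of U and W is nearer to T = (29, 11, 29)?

Compare squared distances:
|TU|² = (29−18)² + (11−24)² + (29−4)² = 121 + 169 + 625 = 915
|TW|² = (29−13)² + (11−15)² + (29−17)² = 256 + 16 + 144 = 416
915 > 416, so W is closer.

W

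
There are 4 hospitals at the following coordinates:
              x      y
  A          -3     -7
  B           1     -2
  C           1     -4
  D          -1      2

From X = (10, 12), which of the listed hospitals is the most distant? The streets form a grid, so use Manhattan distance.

d(X,A) = |10−(-3)| + |12−(-7)| = 13 + 19 = 32
d(X,B) = |10−1| + |12−(-2)| = 9 + 14 = 23
d(X,C) = |10−1| + |12−(-4)| = 9 + 16 = 25
d(X,D) = |10−(-1)| + |12−2| = 11 + 10 = 21
The largest is to A.

A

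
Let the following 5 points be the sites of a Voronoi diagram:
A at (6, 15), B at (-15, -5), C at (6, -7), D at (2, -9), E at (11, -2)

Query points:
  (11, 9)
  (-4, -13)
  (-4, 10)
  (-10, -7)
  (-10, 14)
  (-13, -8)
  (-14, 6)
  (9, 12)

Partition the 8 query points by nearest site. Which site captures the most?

A

(11, 9) — d² to each: A:61, B:872, C:281, D:405, E:121 → nearest is A
(-4, -13) — d² to each: A:884, B:185, C:136, D:52, E:346 → nearest is D
(-4, 10) — d² to each: A:125, B:346, C:389, D:397, E:369 → nearest is A
(-10, -7) — d² to each: A:740, B:29, C:256, D:148, E:466 → nearest is B
(-10, 14) — d² to each: A:257, B:386, C:697, D:673, E:697 → nearest is A
(-13, -8) — d² to each: A:890, B:13, C:362, D:226, E:612 → nearest is B
(-14, 6) — d² to each: A:481, B:122, C:569, D:481, E:689 → nearest is B
(9, 12) — d² to each: A:18, B:865, C:370, D:490, E:200 → nearest is A
Tally — A:4, B:3, D:1. A captures the most (4).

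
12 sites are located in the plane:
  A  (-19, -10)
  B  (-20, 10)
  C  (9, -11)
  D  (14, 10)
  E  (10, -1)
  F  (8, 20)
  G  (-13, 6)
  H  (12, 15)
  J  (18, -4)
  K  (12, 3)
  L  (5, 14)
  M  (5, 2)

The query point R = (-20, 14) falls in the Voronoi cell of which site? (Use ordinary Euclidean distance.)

B

Since √ is increasing, it suffices to compare squared distances:
|RA|² = 1 + 576 = 577
|RB|² = 0 + 16 = 16
|RC|² = 841 + 625 = 1466
|RD|² = 1156 + 16 = 1172
|RE|² = 900 + 225 = 1125
|RF|² = 784 + 36 = 820
|RG|² = 49 + 64 = 113
|RH|² = 1024 + 1 = 1025
|RJ|² = 1444 + 324 = 1768
|RK|² = 1024 + 121 = 1145
|RL|² = 625 + 0 = 625
|RM|² = 625 + 144 = 769
Minimum is at B.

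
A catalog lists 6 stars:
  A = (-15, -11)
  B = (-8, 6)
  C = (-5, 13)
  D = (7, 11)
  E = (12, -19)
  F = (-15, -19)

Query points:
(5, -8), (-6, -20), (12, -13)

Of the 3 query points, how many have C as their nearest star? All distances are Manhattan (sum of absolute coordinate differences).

(5, -8) — d to each: A:23, B:27, C:31, D:21, E:18, F:31 → nearest is E
(-6, -20) — d to each: A:18, B:28, C:34, D:44, E:19, F:10 → nearest is F
(12, -13) — d to each: A:29, B:39, C:43, D:29, E:6, F:33 → nearest is E
0 of the 3 points have C as nearest.

0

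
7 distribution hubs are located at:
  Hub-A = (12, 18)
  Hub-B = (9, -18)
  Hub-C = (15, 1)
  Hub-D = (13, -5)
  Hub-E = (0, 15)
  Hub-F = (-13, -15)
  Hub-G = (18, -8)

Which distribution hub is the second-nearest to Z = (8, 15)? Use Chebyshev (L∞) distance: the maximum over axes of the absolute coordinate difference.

Hub-E

d(Z, Hub-A) = max(4, 3) = 4
d(Z, Hub-B) = max(1, 33) = 33
d(Z, Hub-C) = max(7, 14) = 14
d(Z, Hub-D) = max(5, 20) = 20
d(Z, Hub-E) = max(8, 0) = 8
d(Z, Hub-F) = max(21, 30) = 30
d(Z, Hub-G) = max(10, 23) = 23
Sorted ascending: Hub-A, Hub-E, Hub-C, … — the second-nearest is Hub-E.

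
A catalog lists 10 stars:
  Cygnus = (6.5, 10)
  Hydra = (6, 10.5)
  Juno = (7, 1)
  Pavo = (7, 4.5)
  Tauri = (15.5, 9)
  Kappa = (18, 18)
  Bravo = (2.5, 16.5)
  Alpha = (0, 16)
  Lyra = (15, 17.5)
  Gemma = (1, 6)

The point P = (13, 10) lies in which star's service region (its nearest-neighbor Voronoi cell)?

Squared Euclidean distances:
d²(P, Cygnus) = 42.25 + 0 = 42.25
d²(P, Hydra) = 49 + 0.25 = 49.25
d²(P, Juno) = 36 + 81 = 117
d²(P, Pavo) = 36 + 30.25 = 66.25
d²(P, Tauri) = 6.25 + 1 = 7.25
d²(P, Kappa) = 25 + 64 = 89
d²(P, Bravo) = 110.25 + 42.25 = 152.5
d²(P, Alpha) = 169 + 36 = 205
d²(P, Lyra) = 4 + 56.25 = 60.25
d²(P, Gemma) = 144 + 16 = 160
The smallest is to Tauri, so P lies in the Voronoi region of Tauri.

Tauri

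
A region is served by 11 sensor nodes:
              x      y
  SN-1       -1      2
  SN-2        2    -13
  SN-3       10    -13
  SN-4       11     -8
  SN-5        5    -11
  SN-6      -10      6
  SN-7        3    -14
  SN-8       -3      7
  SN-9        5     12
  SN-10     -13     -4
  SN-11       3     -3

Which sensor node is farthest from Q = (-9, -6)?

Squared Euclidean distances:
d²(Q, SN-1) = (-9−(-1))² + (-6−2)² = 64 + 64 = 128
d²(Q, SN-2) = (-9−2)² + (-6−(-13))² = 121 + 49 = 170
d²(Q, SN-3) = (-9−10)² + (-6−(-13))² = 361 + 49 = 410
d²(Q, SN-4) = (-9−11)² + (-6−(-8))² = 400 + 4 = 404
d²(Q, SN-5) = (-9−5)² + (-6−(-11))² = 196 + 25 = 221
d²(Q, SN-6) = (-9−(-10))² + (-6−6)² = 1 + 144 = 145
d²(Q, SN-7) = (-9−3)² + (-6−(-14))² = 144 + 64 = 208
d²(Q, SN-8) = (-9−(-3))² + (-6−7)² = 36 + 169 = 205
d²(Q, SN-9) = (-9−5)² + (-6−12)² = 196 + 324 = 520
d²(Q, SN-10) = (-9−(-13))² + (-6−(-4))² = 16 + 4 = 20
d²(Q, SN-11) = (-9−3)² + (-6−(-3))² = 144 + 9 = 153
The largest is to SN-9.

SN-9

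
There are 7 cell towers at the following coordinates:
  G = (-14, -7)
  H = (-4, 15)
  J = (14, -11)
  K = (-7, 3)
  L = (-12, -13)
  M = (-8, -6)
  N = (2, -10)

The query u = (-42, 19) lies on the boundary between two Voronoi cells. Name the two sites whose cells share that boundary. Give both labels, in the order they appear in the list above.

Squared distances from u to each site:
|uG|² = (-42−(-14))² + (19−(-7))² = 784 + 676 = 1460
|uH|² = (-42−(-4))² + (19−15)² = 1444 + 16 = 1460
|uJ|² = (-42−14)² + (19−(-11))² = 3136 + 900 = 4036
|uK|² = (-42−(-7))² + (19−3)² = 1225 + 256 = 1481
|uL|² = (-42−(-12))² + (19−(-13))² = 900 + 1024 = 1924
|uM|² = (-42−(-8))² + (19−(-6))² = 1156 + 625 = 1781
|uN|² = (-42−2)² + (19−(-10))² = 1936 + 841 = 2777
u is equidistant from G and H (both at squared distance 1460), and every other site is strictly farther — so u lies on the G–H Voronoi edge.

G and H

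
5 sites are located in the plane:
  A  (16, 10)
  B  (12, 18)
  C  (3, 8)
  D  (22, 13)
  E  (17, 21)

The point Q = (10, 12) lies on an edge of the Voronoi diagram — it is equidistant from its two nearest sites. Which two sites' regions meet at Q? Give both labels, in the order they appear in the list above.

A and B

Squared distances from Q to each site:
|QA|² = (10−16)² + (12−10)² = 36 + 4 = 40
|QB|² = (10−12)² + (12−18)² = 4 + 36 = 40
|QC|² = (10−3)² + (12−8)² = 49 + 16 = 65
|QD|² = (10−22)² + (12−13)² = 144 + 1 = 145
|QE|² = (10−17)² + (12−21)² = 49 + 81 = 130
Q is equidistant from A and B (both at squared distance 40), and every other site is strictly farther — so Q lies on the A–B Voronoi edge.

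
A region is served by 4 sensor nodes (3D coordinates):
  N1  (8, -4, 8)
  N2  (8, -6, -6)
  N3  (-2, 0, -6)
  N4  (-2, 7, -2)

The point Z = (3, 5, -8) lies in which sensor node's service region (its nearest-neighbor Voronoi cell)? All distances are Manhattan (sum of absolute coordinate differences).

N3

d(Z,N1) = |3−8| + |5−(-4)| + |-8−8| = 5 + 9 + 16 = 30
d(Z,N2) = |3−8| + |5−(-6)| + |-8−(-6)| = 5 + 11 + 2 = 18
d(Z,N3) = |3−(-2)| + |5−0| + |-8−(-6)| = 5 + 5 + 2 = 12
d(Z,N4) = |3−(-2)| + |5−7| + |-8−(-2)| = 5 + 2 + 6 = 13
N3 is nearest.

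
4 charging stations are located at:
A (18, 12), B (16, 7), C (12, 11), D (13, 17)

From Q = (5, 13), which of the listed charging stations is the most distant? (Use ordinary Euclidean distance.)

Since √ is increasing, it suffices to compare squared distances:
|QA|² = (5−18)² + (13−12)² = 169 + 1 = 170
|QB|² = (5−16)² + (13−7)² = 121 + 36 = 157
|QC|² = (5−12)² + (13−11)² = 49 + 4 = 53
|QD|² = (5−13)² + (13−17)² = 64 + 16 = 80
The largest is to A.

A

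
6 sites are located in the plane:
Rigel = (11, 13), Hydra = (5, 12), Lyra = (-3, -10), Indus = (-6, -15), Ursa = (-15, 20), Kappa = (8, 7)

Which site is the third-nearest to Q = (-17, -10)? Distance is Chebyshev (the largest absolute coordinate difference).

d(Q, Rigel) = max(28, 23) = 28
d(Q, Hydra) = max(22, 22) = 22
d(Q, Lyra) = max(14, 0) = 14
d(Q, Indus) = max(11, 5) = 11
d(Q, Ursa) = max(2, 30) = 30
d(Q, Kappa) = max(25, 17) = 25
Sorted ascending: Indus, Lyra, Hydra, Kappa, … — the third-nearest is Hydra.

Hydra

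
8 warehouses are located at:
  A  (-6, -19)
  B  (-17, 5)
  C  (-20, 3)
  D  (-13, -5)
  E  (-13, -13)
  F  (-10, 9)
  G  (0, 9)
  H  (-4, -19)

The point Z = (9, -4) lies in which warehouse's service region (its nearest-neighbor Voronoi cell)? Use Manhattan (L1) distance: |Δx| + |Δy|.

G

d(Z,A) = 15 + 15 = 30
d(Z,B) = 26 + 9 = 35
d(Z,C) = 29 + 7 = 36
d(Z,D) = 22 + 1 = 23
d(Z,E) = 22 + 9 = 31
d(Z,F) = 19 + 13 = 32
d(Z,G) = 9 + 13 = 22
d(Z,H) = 13 + 15 = 28
Minimum is at G.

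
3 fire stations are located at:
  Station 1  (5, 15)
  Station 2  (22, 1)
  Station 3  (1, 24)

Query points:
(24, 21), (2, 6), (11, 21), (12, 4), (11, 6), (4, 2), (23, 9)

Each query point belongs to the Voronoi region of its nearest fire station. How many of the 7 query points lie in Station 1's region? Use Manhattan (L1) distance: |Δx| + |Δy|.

(24, 21) — d to each: Station 1:25, Station 2:22, Station 3:26 → nearest is Station 2
(2, 6) — d to each: Station 1:12, Station 2:25, Station 3:19 → nearest is Station 1
(11, 21) — d to each: Station 1:12, Station 2:31, Station 3:13 → nearest is Station 1
(12, 4) — d to each: Station 1:18, Station 2:13, Station 3:31 → nearest is Station 2
(11, 6) — d to each: Station 1:15, Station 2:16, Station 3:28 → nearest is Station 1
(4, 2) — d to each: Station 1:14, Station 2:19, Station 3:25 → nearest is Station 1
(23, 9) — d to each: Station 1:24, Station 2:9, Station 3:37 → nearest is Station 2
4 of the 7 points have Station 1 as nearest.

4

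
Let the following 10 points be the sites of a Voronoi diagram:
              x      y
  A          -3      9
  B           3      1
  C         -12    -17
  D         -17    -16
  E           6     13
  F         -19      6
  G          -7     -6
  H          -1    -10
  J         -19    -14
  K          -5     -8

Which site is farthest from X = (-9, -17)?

E

Compare squared distances (the ordering matches that of the actual distances):
|XA|² = 36 + 676 = 712
|XB|² = 144 + 324 = 468
|XC|² = 9 + 0 = 9
|XD|² = 64 + 1 = 65
|XE|² = 225 + 900 = 1125
|XF|² = 100 + 529 = 629
|XG|² = 4 + 121 = 125
|XH|² = 64 + 49 = 113
|XJ|² = 100 + 9 = 109
|XK|² = 16 + 81 = 97
The largest is to E.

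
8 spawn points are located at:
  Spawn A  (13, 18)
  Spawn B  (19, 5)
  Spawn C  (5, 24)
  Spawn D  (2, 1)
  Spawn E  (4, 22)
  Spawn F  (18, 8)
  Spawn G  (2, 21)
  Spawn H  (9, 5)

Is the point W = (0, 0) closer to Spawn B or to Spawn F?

Spawn B

Compare squared distances:
d²(W, Spawn B) = (0−19)² + (0−5)² = 361 + 25 = 386
d²(W, Spawn F) = (0−18)² + (0−8)² = 324 + 64 = 388
386 < 388, so Spawn B is closer.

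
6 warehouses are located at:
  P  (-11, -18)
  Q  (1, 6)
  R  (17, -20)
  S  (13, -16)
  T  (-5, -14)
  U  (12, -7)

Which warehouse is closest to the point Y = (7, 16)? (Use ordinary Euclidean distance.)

Q

Compare squared distances (the ordering matches that of the actual distances):
|YP|² = (7−(-11))² + (16−(-18))² = 324 + 1156 = 1480
|YQ|² = (7−1)² + (16−6)² = 36 + 100 = 136
|YR|² = (7−17)² + (16−(-20))² = 100 + 1296 = 1396
|YS|² = (7−13)² + (16−(-16))² = 36 + 1024 = 1060
|YT|² = (7−(-5))² + (16−(-14))² = 144 + 900 = 1044
|YU|² = (7−12)² + (16−(-7))² = 25 + 529 = 554
Minimum is at Q.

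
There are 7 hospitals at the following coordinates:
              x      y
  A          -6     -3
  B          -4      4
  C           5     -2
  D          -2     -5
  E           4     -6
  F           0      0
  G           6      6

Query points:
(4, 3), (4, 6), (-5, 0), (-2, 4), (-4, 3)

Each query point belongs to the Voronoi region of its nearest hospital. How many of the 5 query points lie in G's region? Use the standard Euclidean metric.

2

(4, 3) — d² to each: A:136, B:65, C:26, D:100, E:81, F:25, G:13 → nearest is G
(4, 6) — d² to each: A:181, B:68, C:65, D:157, E:144, F:52, G:4 → nearest is G
(-5, 0) — d² to each: A:10, B:17, C:104, D:34, E:117, F:25, G:157 → nearest is A
(-2, 4) — d² to each: A:65, B:4, C:85, D:81, E:136, F:20, G:68 → nearest is B
(-4, 3) — d² to each: A:40, B:1, C:106, D:68, E:145, F:25, G:109 → nearest is B
2 of the 5 points have G as nearest.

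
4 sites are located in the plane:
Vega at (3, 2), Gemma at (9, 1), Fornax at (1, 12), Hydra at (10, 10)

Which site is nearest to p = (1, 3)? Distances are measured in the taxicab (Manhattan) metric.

d(p, Vega) = |1−3| + |3−2| = 2 + 1 = 3
d(p, Gemma) = |1−9| + |3−1| = 8 + 2 = 10
d(p, Fornax) = |1−1| + |3−12| = 0 + 9 = 9
d(p, Hydra) = |1−10| + |3−10| = 9 + 7 = 16
Vega is nearest.

Vega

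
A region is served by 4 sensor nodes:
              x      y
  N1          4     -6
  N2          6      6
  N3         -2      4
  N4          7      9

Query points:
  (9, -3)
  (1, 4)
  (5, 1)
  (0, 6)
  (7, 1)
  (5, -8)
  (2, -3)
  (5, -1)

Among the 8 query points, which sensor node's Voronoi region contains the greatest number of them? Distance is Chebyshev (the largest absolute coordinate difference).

(9, -3) — d to each: N1:5, N2:9, N3:11, N4:12 → nearest is N1
(1, 4) — d to each: N1:10, N2:5, N3:3, N4:6 → nearest is N3
(5, 1) — d to each: N1:7, N2:5, N3:7, N4:8 → nearest is N2
(0, 6) — d to each: N1:12, N2:6, N3:2, N4:7 → nearest is N3
(7, 1) — d to each: N1:7, N2:5, N3:9, N4:8 → nearest is N2
(5, -8) — d to each: N1:2, N2:14, N3:12, N4:17 → nearest is N1
(2, -3) — d to each: N1:3, N2:9, N3:7, N4:12 → nearest is N1
(5, -1) — d to each: N1:5, N2:7, N3:7, N4:10 → nearest is N1
Tally — N1:4, N2:2, N3:2. N1 captures the most (4).

N1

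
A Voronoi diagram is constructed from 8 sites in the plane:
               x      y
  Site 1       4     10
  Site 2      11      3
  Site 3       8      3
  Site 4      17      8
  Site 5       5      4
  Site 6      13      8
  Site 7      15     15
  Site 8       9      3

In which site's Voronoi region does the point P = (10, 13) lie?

Since √ is increasing, it suffices to compare squared distances:
d²(P, Site 1) = 36 + 9 = 45
d²(P, Site 2) = 1 + 100 = 101
d²(P, Site 3) = 4 + 100 = 104
d²(P, Site 4) = 49 + 25 = 74
d²(P, Site 5) = 25 + 81 = 106
d²(P, Site 6) = 9 + 25 = 34
d²(P, Site 7) = 25 + 4 = 29
d²(P, Site 8) = 1 + 100 = 101
Site 7 is nearest.

Site 7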